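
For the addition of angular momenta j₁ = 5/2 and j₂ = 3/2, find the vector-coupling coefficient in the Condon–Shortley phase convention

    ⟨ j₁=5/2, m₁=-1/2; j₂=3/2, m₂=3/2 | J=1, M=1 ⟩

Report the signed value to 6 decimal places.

-0.223607

j₁+j₂−J=3  J+j₁−j₂=2  J−j₁+j₂=0  j₁+j₂+J+1=6
(j₁±m₁, j₂±m₂, J±M) = (2,3,3,0,2,0)
P² = 36/5
sum k=3..3:
  [3] −1/12 = -1/12
S = -1/12
C² = P²·S² = 1/20 ; C = -0.223607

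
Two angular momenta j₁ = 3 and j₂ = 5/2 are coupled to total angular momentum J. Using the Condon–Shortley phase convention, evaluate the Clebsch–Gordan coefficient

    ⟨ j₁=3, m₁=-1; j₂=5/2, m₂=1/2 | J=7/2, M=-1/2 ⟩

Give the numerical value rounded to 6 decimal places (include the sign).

−√(1/63) ≈ -0.125988

j₁+j₂−J=2  J+j₁−j₂=4  J−j₁+j₂=3  j₁+j₂+J+1=10
(j₁±m₁, j₂±m₂, J±M) = (2,4,3,2,3,4)
P² = 9216/175
sum k=0..2:
  [0] +1/288 = 1/288
  [1] −1/12 = -1/12
  [2] +1/16 = 1/16
S = -5/288
C² = P²·S² = 1/63 ; C = -0.125988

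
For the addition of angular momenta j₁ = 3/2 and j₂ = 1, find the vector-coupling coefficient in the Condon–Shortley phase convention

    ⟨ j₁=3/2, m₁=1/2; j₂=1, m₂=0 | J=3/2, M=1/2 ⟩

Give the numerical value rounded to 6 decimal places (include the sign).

triangle: 1!·2!·1!/5! = 2/120
(j±m)!: 2!·1!·1!·1!·2!·1! = 4
prefactor² = (2J+1)·Δ·N² = 4/15
  k=0: +1/(0!·1!·1!·1!·1!·0!) = 1
  k=1: −1/(1!·0!·0!·0!·2!·1!) = -1/2
Σ = 1/2  ⇒  CG² = 4/15·1/2² = 1/15
CG = +√(1/15) = +0.258199

+√(1/15) ≈ +0.258199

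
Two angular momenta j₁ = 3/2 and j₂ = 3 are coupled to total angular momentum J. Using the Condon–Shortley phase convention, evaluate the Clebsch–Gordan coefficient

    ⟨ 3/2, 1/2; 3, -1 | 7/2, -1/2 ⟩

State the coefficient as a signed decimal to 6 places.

+0.534522  (= +√(2/7))

triangle: 1!×2!×5!/9! = 240/362880
(j±m)!: 2!×1!×2!×4!×3!×4! = 13824
prefactor² = (2J+1)×Δ×N² = 512/7
  k=0: +1/(0!×1!×1!×2!×1!×3!) = 1/12
  k=1: −1/(1!×0!×0!×1!×2!×4!) = -1/48
Σ = 1/16  ⇒  CG² = 512/7×1/16² = 2/7
CG = +√(2/7) = +0.534522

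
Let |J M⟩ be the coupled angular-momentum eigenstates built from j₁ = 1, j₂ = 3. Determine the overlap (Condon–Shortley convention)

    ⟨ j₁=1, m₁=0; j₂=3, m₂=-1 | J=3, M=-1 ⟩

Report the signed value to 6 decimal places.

triangle: 1!*1!*5!/8! = 120/40320
(j±m)!: 1!*1!*2!*4!*2!*4! = 2304
prefactor² = (2J+1)*Δ*N² = 48
  k=0: +1/(0!*1!*1!*2!*0!*3!) = 1/12
  k=1: −1/(1!*0!*0!*1!*1!*4!) = -1/24
Σ = 1/24  ⇒  CG² = 48*1/24² = 1/12
CG = +√(1/12) = +0.288675

+0.288675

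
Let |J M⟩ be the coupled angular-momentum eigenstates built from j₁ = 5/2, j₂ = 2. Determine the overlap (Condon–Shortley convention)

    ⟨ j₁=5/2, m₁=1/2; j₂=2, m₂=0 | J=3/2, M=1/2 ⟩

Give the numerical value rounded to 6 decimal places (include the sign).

-0.239046

√[4·3!2!1!/7! · 3!2!2!2!2!1!] = √(32/35)
  +(−1)^1/∏(1,2,1,1,1,0)! = -1/2  (running -1/2)
  +(−1)^2/∏(2,1,0,0,2,1)! = 1/4  (running -1/4)
⟨..|..⟩ = √(32/35)·(-1/4) = -0.239046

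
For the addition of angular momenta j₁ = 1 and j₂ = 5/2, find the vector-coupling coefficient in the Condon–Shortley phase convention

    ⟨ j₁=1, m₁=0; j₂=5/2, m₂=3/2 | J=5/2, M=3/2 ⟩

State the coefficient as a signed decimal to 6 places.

√[6·1!1!4!/7! · 1!1!4!1!4!1!] = √(576/35)
  +(−1)^0/∏(0,1,1,4,0,0)! = 1/24  (running 1/24)
  +(−1)^1/∏(1,0,0,3,1,1)! = -1/6  (running -1/8)
⟨..|..⟩ = √(576/35)·(-1/8) = -0.507093

-0.507093  (= −√(9/35))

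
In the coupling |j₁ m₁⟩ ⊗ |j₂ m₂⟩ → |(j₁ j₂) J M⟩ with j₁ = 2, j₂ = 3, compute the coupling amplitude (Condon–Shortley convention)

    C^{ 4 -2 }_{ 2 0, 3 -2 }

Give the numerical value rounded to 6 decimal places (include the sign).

√[9·1!3!5!/10! · 2!2!1!5!2!6!] = √(8640/7)
  +(−1)^0/∏(0,1,2,1,1,4)! = 1/48  (running 1/48)
  +(−1)^1/∏(1,0,1,0,2,5)! = -1/240  (running 1/60)
⟨..|..⟩ = √(8640/7)·(1/60) = +0.585540

+√(12/35) = +0.585540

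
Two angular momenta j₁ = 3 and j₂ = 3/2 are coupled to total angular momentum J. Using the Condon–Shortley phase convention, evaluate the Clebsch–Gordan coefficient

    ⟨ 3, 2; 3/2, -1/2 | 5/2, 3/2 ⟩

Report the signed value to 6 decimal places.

triangle: 2!*4!*1!/8! = 48/40320
(j±m)!: 5!*1!*1!*2!*4!*1! = 5760
prefactor² = (2J+1)*Δ*N² = 288/7
  k=0: +1/(0!*2!*1!*1!*3!*0!) = 1/12
  k=1: −1/(1!*1!*0!*0!*4!*1!) = -1/24
Σ = 1/24  ⇒  CG² = 288/7*1/24² = 1/14
CG = +√(1/14) = +0.267261

+0.267261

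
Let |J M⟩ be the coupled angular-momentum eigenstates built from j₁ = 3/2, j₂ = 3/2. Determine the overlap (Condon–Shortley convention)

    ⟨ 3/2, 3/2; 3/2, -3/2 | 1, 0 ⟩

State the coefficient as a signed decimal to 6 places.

+√(9/20) = +0.670820

triangle: 2!*1!*1!/5! = 2/120
(j±m)!: 3!*0!*0!*3!*1!*1! = 36
prefactor² = (2J+1)*Δ*N² = 9/5
  k=0: +1/(0!*2!*0!*0!*1!*1!) = 1/2
Σ = 1/2  ⇒  CG² = 9/5*1/2² = 9/20
CG = +√(9/20) = +0.670820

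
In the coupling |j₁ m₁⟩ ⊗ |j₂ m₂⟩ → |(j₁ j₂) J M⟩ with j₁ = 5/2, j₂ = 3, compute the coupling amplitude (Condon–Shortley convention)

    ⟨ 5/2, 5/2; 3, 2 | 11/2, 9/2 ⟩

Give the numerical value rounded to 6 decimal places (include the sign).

+√(6/11) ≈ +0.738549

√[12·0!5!6!/12! · 5!0!5!1!10!1!] = √(1244160000/11)
  +(−1)^0/∏(0,0,0,5,5,1)! = 1/14400  (running 1/14400)
⟨..|..⟩ = √(1244160000/11)·(1/14400) = +0.738549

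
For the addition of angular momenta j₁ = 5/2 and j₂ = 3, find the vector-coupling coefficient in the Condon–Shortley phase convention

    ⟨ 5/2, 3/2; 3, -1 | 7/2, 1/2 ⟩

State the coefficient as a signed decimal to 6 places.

j₁+j₂−J=2  J+j₁−j₂=3  J−j₁+j₂=4  j₁+j₂+J+1=10
(j₁±m₁, j₂±m₂, J±M) = (4,1,2,4,4,3)
P² = 18432/175
sum k=0..1:
  [0] +1/16 = 1/16
  [1] −1/36 = -1/36
S = 5/144
C² = P²·S² = 8/63 ; C = +0.356348

+√(8/63) ≈ +0.356348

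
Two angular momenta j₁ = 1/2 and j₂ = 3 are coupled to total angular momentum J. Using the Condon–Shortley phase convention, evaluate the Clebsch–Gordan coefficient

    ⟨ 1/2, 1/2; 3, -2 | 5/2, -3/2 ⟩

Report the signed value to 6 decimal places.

triangle: 1!·0!·5!/7! = 120/5040
(j±m)!: 1!·0!·1!·5!·1!·4! = 2880
prefactor² = (2J+1)·Δ·N² = 2880/7
  k=0: +1/(0!·1!·0!·1!·0!·4!) = 1/24
Σ = 1/24  ⇒  CG² = 2880/7·1/24² = 5/7
CG = +√(5/7) = +0.845154

+√(5/7) ≈ +0.845154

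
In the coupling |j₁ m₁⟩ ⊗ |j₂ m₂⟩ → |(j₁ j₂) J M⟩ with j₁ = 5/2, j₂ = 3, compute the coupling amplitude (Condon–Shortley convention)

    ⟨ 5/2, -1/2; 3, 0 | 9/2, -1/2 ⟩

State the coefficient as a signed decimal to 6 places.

-0.208063  (= −√(10/231))

j₁+j₂−J=1  J+j₁−j₂=4  J−j₁+j₂=5  j₁+j₂+J+1=11
(j₁±m₁, j₂±m₂, J±M) = (2,3,3,3,4,5)
P² = 69120/77
sum k=0..1:
  [0] +1/72 = 1/72
  [1] −1/48 = -1/48
S = -1/144
C² = P²·S² = 10/231 ; C = -0.208063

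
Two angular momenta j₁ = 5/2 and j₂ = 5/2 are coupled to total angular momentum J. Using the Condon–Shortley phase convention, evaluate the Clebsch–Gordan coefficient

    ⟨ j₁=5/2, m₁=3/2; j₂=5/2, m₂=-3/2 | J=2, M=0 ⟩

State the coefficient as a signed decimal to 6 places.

triangle: 3!*2!*2!/8! = 24/40320
(j±m)!: 4!*1!*1!*4!*2!*2! = 2304
prefactor² = (2J+1)*Δ*N² = 48/7
  k=0: +1/(0!*3!*1!*1!*1!*1!) = 1/6
  k=1: −1/(1!*2!*0!*0!*2!*2!) = -1/8
Σ = 1/24  ⇒  CG² = 48/7*1/24² = 1/84
CG = +√(1/84) = +0.109109

+√(1/84) ≈ +0.109109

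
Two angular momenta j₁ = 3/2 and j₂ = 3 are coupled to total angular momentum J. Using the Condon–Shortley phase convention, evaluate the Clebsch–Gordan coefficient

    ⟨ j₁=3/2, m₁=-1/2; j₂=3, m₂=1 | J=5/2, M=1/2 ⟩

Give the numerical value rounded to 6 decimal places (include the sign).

j₁+j₂−J=2  J+j₁−j₂=1  J−j₁+j₂=4  j₁+j₂+J+1=8
(j₁±m₁, j₂±m₂, J±M) = (1,2,4,2,3,2)
P² = 288/35
sum k=1..2:
  [1] −1/6 = -1/6
  [2] +1/8 = 1/8
S = -1/24
C² = P²·S² = 1/70 ; C = -0.119523

-0.119523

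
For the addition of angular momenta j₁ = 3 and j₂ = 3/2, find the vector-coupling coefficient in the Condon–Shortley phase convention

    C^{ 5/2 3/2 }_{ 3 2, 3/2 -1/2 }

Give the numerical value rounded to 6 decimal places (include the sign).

√[6·2!4!1!/8! · 5!1!1!2!4!1!] = √(288/7)
  +(−1)^0/∏(0,2,1,1,3,0)! = 1/12  (running 1/12)
  +(−1)^1/∏(1,1,0,0,4,1)! = -1/24  (running 1/24)
⟨..|..⟩ = √(288/7)·(1/24) = +0.267261

+0.267261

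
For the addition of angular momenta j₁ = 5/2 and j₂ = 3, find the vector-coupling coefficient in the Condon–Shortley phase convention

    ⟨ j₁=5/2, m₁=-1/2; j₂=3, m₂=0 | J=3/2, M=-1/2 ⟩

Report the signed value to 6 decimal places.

+0.338062

√[4·4!1!2!/8! · 2!3!3!3!1!2!] = √(144/35)
  +(−1)^2/∏(2,2,1,1,0,1)! = 1/4  (running 1/4)
  +(−1)^3/∏(3,1,0,0,1,2)! = -1/12  (running 1/6)
⟨..|..⟩ = √(144/35)·(1/6) = +0.338062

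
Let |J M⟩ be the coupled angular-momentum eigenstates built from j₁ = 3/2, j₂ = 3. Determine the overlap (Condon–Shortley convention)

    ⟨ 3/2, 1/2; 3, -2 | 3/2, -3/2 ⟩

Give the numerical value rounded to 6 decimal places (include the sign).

j₁+j₂−J=3  J+j₁−j₂=0  J−j₁+j₂=3  j₁+j₂+J+1=7
(j₁±m₁, j₂±m₂, J±M) = (2,1,1,5,0,3)
P² = 288/7
sum k=1..1:
  [1] −1/12 = -1/12
S = -1/12
C² = P²·S² = 2/7 ; C = -0.534522

-0.534522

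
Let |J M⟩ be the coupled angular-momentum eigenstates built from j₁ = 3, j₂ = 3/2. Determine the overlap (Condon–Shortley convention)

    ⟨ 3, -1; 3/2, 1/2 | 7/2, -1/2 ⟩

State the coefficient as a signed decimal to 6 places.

-0.534522  (= −√(2/7))

√[8·1!5!2!/9! · 2!4!2!1!3!4!] = √(512/7)
  +(−1)^0/∏(0,1,4,2,1,0)! = 1/48  (running 1/48)
  +(−1)^1/∏(1,0,3,1,2,1)! = -1/12  (running -1/16)
⟨..|..⟩ = √(512/7)·(-1/16) = -0.534522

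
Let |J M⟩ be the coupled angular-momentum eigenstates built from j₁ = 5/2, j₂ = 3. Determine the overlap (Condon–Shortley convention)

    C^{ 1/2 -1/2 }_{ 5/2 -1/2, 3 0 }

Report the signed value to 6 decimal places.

triangle: 5!*0!*1!/7! = 120/5040
(j±m)!: 2!*3!*3!*3!*0!*1! = 432
prefactor² = (2J+1)*Δ*N² = 144/7
  k=3: −1/(3!*2!*0!*0!*0!*1!) = -1/12
Σ = -1/12  ⇒  CG² = 144/7*(-1/12)² = 1/7
CG = −√(1/7) = -0.377964

−√(1/7) = -0.377964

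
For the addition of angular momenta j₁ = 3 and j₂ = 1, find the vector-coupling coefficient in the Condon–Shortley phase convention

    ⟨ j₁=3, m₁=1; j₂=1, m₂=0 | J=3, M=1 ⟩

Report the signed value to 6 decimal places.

+√(1/12) ≈ +0.288675

√[7·1!5!1!/8! · 4!2!1!1!4!2!] = √(48)
  +(−1)^0/∏(0,1,2,1,3,0)! = 1/12  (running 1/12)
  +(−1)^1/∏(1,0,1,0,4,1)! = -1/24  (running 1/24)
⟨..|..⟩ = √(48)·(1/24) = +0.288675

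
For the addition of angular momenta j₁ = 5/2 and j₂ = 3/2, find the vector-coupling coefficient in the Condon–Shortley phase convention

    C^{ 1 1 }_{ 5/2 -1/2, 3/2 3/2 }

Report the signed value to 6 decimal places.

−√(1/20) ≈ -0.223607

j₁+j₂−J=3  J+j₁−j₂=2  J−j₁+j₂=0  j₁+j₂+J+1=6
(j₁±m₁, j₂±m₂, J±M) = (2,3,3,0,2,0)
P² = 36/5
sum k=3..3:
  [3] −1/12 = -1/12
S = -1/12
C² = P²·S² = 1/20 ; C = -0.223607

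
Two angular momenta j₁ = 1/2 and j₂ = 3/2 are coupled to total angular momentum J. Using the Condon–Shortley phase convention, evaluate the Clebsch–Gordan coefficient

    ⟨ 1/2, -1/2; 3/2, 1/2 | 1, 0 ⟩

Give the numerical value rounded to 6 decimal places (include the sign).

-0.707107  (= −√(1/2))

j₁+j₂−J=1  J+j₁−j₂=0  J−j₁+j₂=2  j₁+j₂+J+1=4
(j₁±m₁, j₂±m₂, J±M) = (0,1,2,1,1,1)
P² = 1/2
sum k=1..1:
  [1] −1/1 = -1
S = -1
C² = P²·S² = 1/2 ; C = -0.707107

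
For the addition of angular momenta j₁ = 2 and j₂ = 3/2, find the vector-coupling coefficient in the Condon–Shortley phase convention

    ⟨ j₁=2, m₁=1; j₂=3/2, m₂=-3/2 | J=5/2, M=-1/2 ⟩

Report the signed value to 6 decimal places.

+0.621059

triangle: 1!×3!×2!/7! = 12/5040
(j±m)!: 3!×1!×0!×3!×2!×3! = 432
prefactor² = (2J+1)×Δ×N² = 216/35
  k=0: +1/(0!×1!×1!×0!×2!×2!) = 1/4
Σ = 1/4  ⇒  CG² = 216/35×1/4² = 27/70
CG = +√(27/70) = +0.621059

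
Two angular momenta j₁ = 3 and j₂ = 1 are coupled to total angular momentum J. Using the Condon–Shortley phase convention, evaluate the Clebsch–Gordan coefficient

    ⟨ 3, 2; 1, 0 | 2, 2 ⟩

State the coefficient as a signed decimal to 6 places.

j₁+j₂−J=2  J+j₁−j₂=4  J−j₁+j₂=0  j₁+j₂+J+1=7
(j₁±m₁, j₂±m₂, J±M) = (5,1,1,1,4,0)
P² = 960/7
sum k=1..1:
  [1] −1/24 = -1/24
S = -1/24
C² = P²·S² = 5/21 ; C = -0.487950

−√(5/21) = -0.487950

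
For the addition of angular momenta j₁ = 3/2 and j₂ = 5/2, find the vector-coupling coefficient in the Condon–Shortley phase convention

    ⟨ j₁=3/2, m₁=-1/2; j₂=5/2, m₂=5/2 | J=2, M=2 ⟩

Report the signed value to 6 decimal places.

j₁+j₂−J=2  J+j₁−j₂=1  J−j₁+j₂=3  j₁+j₂+J+1=7
(j₁±m₁, j₂±m₂, J±M) = (1,2,5,0,4,0)
P² = 480/7
sum k=2..2:
  [2] +1/12 = 1/12
S = 1/12
C² = P²·S² = 10/21 ; C = +0.690066

+√(10/21) = +0.690066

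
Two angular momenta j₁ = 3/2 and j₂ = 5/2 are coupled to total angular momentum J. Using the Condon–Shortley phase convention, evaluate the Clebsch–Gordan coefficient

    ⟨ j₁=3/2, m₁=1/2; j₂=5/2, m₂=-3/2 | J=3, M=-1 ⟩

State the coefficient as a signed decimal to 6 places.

j₁+j₂−J=1  J+j₁−j₂=2  J−j₁+j₂=4  j₁+j₂+J+1=8
(j₁±m₁, j₂±m₂, J±M) = (2,1,1,4,2,4)
P² = 96/5
sum k=0..1:
  [0] +1/6 = 1/6
  [1] −1/48 = -1/48
S = 7/48
C² = P²·S² = 49/120 ; C = +0.639010

+√(49/120) = +0.639010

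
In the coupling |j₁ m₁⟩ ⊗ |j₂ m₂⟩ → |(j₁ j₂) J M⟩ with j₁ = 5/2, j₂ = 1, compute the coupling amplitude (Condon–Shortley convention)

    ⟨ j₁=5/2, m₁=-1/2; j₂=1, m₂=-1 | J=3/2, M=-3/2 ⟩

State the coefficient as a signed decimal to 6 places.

+0.258199

√[4·2!3!0!/6! · 2!3!0!2!0!3!] = √(48/5)
  +(−1)^0/∏(0,2,3,0,0,0)! = 1/12  (running 1/12)
⟨..|..⟩ = √(48/5)·(1/12) = +0.258199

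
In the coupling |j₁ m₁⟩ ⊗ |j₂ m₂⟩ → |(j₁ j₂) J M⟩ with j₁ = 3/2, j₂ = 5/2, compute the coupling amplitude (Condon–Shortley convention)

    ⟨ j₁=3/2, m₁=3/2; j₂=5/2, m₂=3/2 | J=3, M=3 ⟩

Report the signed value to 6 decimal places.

j₁+j₂−J=1  J+j₁−j₂=2  J−j₁+j₂=4  j₁+j₂+J+1=8
(j₁±m₁, j₂±m₂, J±M) = (3,0,4,1,6,0)
P² = 864
sum k=0..0:
  [0] +1/48 = 1/48
S = 1/48
C² = P²·S² = 3/8 ; C = +0.612372

+0.612372  (= +√(3/8))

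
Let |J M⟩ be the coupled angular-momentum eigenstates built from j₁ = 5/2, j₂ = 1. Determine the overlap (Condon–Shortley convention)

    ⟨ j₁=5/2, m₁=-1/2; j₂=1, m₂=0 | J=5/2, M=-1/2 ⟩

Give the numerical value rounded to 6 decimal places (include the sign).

triangle: 1!*4!*1!/7! = 24/5040
(j±m)!: 2!*3!*1!*1!*2!*3! = 144
prefactor² = (2J+1)*Δ*N² = 144/35
  k=0: +1/(0!*1!*3!*1!*1!*0!) = 1/6
  k=1: −1/(1!*0!*2!*0!*2!*1!) = -1/4
Σ = -1/12  ⇒  CG² = 144/35*(-1/12)² = 1/35
CG = −√(1/35) = -0.169031

−√(1/35) = -0.169031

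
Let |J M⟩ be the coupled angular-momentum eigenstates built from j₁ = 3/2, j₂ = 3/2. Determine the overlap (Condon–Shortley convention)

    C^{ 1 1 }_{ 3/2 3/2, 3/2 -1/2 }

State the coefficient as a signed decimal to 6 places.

+0.547723

j₁+j₂−J=2  J+j₁−j₂=1  J−j₁+j₂=1  j₁+j₂+J+1=5
(j₁±m₁, j₂±m₂, J±M) = (3,0,1,2,2,0)
P² = 6/5
sum k=0..0:
  [0] +1/2 = 1/2
S = 1/2
C² = P²·S² = 3/10 ; C = +0.547723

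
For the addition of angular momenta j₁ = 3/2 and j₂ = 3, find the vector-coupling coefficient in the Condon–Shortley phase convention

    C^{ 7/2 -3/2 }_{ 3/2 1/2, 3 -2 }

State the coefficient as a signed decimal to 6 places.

+√(3/7) ≈ +0.654654

√[8·1!2!5!/9! · 2!1!1!5!2!5!] = √(6400/21)
  +(−1)^0/∏(0,1,1,1,1,4)! = 1/24  (running 1/24)
  +(−1)^1/∏(1,0,0,0,2,5)! = -1/240  (running 3/80)
⟨..|..⟩ = √(6400/21)·(3/80) = +0.654654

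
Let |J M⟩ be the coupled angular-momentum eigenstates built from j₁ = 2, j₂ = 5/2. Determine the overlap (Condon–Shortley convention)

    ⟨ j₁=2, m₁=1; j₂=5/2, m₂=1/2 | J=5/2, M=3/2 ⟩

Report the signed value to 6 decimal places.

j₁+j₂−J=2  J+j₁−j₂=2  J−j₁+j₂=3  j₁+j₂+J+1=8
(j₁±m₁, j₂±m₂, J±M) = (3,1,3,2,4,1)
P² = 216/35
sum k=0..1:
  [0] +1/12 = 1/12
  [1] −1/4 = -1/4
S = -1/6
C² = P²·S² = 6/35 ; C = -0.414039

-0.414039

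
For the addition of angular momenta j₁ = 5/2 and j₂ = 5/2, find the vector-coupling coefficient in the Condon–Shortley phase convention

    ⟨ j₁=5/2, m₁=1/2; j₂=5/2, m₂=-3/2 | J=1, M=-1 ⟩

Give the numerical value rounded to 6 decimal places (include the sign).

√[3·4!1!1!/7! · 3!2!1!4!0!2!] = √(288/35)
  +(−1)^1/∏(1,3,1,0,0,1)! = -1/6  (running -1/6)
⟨..|..⟩ = √(288/35)·(-1/6) = -0.478091

−√(8/35) ≈ -0.478091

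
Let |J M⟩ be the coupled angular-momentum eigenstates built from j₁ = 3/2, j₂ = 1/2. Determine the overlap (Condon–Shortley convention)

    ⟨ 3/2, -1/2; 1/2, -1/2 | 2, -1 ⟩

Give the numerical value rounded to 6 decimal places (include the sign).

j₁+j₂−J=0  J+j₁−j₂=3  J−j₁+j₂=1  j₁+j₂+J+1=5
(j₁±m₁, j₂±m₂, J±M) = (1,2,0,1,1,3)
P² = 3
sum k=0..0:
  [0] +1/2 = 1/2
S = 1/2
C² = P²·S² = 3/4 ; C = +0.866025

+0.866025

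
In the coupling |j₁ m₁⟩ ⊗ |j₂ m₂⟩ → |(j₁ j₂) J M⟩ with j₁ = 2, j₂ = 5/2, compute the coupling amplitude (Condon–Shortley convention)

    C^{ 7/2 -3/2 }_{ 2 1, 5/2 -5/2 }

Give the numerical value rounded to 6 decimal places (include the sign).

j₁+j₂−J=1  J+j₁−j₂=3  J−j₁+j₂=4  j₁+j₂+J+1=9
(j₁±m₁, j₂±m₂, J±M) = (3,1,0,5,2,5)
P² = 3840/7
sum k=0..0:
  [0] +1/48 = 1/48
S = 1/48
C² = P²·S² = 5/21 ; C = +0.487950

+0.487950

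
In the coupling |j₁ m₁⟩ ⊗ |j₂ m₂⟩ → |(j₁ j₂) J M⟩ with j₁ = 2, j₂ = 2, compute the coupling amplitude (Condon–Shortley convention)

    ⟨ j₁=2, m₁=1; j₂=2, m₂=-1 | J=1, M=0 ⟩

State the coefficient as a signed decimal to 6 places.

j₁+j₂−J=3  J+j₁−j₂=1  J−j₁+j₂=1  j₁+j₂+J+1=6
(j₁±m₁, j₂±m₂, J±M) = (3,1,1,3,1,1)
P² = 9/10
sum k=0..1:
  [0] +1/6 = 1/6
  [1] −1/2 = -1/2
S = -1/3
C² = P²·S² = 1/10 ; C = -0.316228

-0.316228  (= −√(1/10))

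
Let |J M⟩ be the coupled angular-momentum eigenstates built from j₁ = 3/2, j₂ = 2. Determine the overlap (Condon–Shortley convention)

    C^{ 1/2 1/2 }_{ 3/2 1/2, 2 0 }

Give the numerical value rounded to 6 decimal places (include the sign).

j₁+j₂−J=3  J+j₁−j₂=0  J−j₁+j₂=1  j₁+j₂+J+1=5
(j₁±m₁, j₂±m₂, J±M) = (2,1,2,2,1,0)
P² = 4/5
sum k=1..1:
  [1] −1/2 = -1/2
S = -1/2
C² = P²·S² = 1/5 ; C = -0.447214

-0.447214  (= −√(1/5))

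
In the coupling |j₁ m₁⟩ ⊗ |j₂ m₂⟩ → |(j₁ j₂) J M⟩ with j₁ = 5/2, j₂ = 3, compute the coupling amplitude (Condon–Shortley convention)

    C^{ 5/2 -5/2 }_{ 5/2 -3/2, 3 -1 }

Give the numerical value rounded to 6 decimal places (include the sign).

√[6·3!2!3!/9! · 1!4!2!4!0!5!] = √(1152/7)
  +(−1)^2/∏(2,1,2,0,0,3)! = 1/24  (running 1/24)
⟨..|..⟩ = √(1152/7)·(1/24) = +0.534522

+√(2/7) = +0.534522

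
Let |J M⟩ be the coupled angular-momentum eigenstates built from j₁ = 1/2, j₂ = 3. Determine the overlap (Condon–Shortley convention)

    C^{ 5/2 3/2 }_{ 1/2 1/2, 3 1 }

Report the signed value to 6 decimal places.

+0.534522

j₁+j₂−J=1  J+j₁−j₂=0  J−j₁+j₂=5  j₁+j₂+J+1=7
(j₁±m₁, j₂±m₂, J±M) = (1,0,4,2,4,1)
P² = 1152/7
sum k=0..0:
  [0] +1/24 = 1/24
S = 1/24
C² = P²·S² = 2/7 ; C = +0.534522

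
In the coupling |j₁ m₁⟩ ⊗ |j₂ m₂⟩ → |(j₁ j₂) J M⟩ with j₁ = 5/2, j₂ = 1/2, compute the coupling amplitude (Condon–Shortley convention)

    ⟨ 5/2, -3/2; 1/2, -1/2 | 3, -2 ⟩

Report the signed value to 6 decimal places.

j₁+j₂−J=0  J+j₁−j₂=5  J−j₁+j₂=1  j₁+j₂+J+1=7
(j₁±m₁, j₂±m₂, J±M) = (1,4,0,1,1,5)
P² = 480
sum k=0..0:
  [0] +1/24 = 1/24
S = 1/24
C² = P²·S² = 5/6 ; C = +0.912871

+0.912871  (= +√(5/6))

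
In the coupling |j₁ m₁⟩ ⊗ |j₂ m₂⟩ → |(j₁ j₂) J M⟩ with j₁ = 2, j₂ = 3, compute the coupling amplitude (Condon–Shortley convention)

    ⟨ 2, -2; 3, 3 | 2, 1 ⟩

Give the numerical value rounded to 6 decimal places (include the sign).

√[5·3!1!3!/8! · 0!4!6!0!3!1!] = √(3240/7)
  +(−1)^3/∏(3,0,1,3,0,0)! = -1/36  (running -1/36)
⟨..|..⟩ = √(3240/7)·(-1/36) = -0.597614

−√(5/14) = -0.597614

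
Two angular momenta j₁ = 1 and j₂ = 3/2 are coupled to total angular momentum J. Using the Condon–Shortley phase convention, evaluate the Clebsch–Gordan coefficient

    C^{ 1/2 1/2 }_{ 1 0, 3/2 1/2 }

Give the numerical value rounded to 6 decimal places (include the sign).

-0.577350

j₁+j₂−J=2  J+j₁−j₂=0  J−j₁+j₂=1  j₁+j₂+J+1=4
(j₁±m₁, j₂±m₂, J±M) = (1,1,2,1,1,0)
P² = 1/3
sum k=1..1:
  [1] −1/1 = -1
S = -1
C² = P²·S² = 1/3 ; C = -0.577350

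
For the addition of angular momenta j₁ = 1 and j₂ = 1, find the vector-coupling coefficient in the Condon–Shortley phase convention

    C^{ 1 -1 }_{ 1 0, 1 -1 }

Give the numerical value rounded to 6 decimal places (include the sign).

triangle: 1!·1!·1!/4! = 1/24
(j±m)!: 1!·1!·0!·2!·0!·2! = 4
prefactor² = (2J+1)·Δ·N² = 1/2
  k=0: +1/(0!·1!·1!·0!·0!·1!) = 1
Σ = 1  ⇒  CG² = 1/2·1² = 1/2
CG = +√(1/2) = +0.707107

+0.707107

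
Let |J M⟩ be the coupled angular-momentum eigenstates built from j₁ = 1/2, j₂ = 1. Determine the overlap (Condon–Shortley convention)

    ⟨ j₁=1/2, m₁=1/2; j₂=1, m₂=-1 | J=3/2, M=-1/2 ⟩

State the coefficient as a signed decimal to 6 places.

+0.577350  (= +√(1/3))

triangle: 0!×1!×2!/4! = 2/24
(j±m)!: 1!×0!×0!×2!×1!×2! = 4
prefactor² = (2J+1)×Δ×N² = 4/3
  k=0: +1/(0!×0!×0!×0!×1!×2!) = 1/2
Σ = 1/2  ⇒  CG² = 4/3×1/2² = 1/3
CG = +√(1/3) = +0.577350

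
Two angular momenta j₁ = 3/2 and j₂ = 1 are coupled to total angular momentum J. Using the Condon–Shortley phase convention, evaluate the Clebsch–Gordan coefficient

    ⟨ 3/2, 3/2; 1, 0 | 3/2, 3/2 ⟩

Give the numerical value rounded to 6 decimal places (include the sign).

triangle: 1!×2!×1!/5! = 2/120
(j±m)!: 3!×0!×1!×1!×3!×0! = 36
prefactor² = (2J+1)×Δ×N² = 12/5
  k=0: +1/(0!×1!×0!×1!×2!×0!) = 1/2
Σ = 1/2  ⇒  CG² = 12/5×1/2² = 3/5
CG = +√(3/5) = +0.774597

+0.774597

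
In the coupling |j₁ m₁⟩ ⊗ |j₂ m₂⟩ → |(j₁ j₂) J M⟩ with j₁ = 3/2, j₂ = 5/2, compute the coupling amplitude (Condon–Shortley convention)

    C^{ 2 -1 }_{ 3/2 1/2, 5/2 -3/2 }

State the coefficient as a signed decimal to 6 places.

+0.154303

√[5·2!1!3!/7! · 2!1!1!4!1!3!] = √(24/7)
  +(−1)^0/∏(0,2,1,1,0,2)! = 1/4  (running 1/4)
  +(−1)^1/∏(1,1,0,0,1,3)! = -1/6  (running 1/12)
⟨..|..⟩ = √(24/7)·(1/12) = +0.154303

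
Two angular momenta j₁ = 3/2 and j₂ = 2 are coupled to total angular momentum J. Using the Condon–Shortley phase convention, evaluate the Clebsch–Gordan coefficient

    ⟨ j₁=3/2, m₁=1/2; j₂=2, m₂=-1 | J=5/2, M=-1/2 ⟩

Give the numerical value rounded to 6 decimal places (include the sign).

triangle: 1!*2!*3!/7! = 12/5040
(j±m)!: 2!*1!*1!*3!*2!*3! = 144
prefactor² = (2J+1)*Δ*N² = 72/35
  k=0: +1/(0!*1!*1!*1!*1!*2!) = 1/2
  k=1: −1/(1!*0!*0!*0!*2!*3!) = -1/12
Σ = 5/12  ⇒  CG² = 72/35*5/12² = 5/14
CG = +√(5/14) = +0.597614

+0.597614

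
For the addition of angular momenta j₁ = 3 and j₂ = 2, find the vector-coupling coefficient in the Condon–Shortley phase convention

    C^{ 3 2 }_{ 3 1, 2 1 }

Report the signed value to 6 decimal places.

√[7·2!4!2!/9! · 4!2!3!1!5!1!] = √(64)
  +(−1)^1/∏(1,1,1,2,3,0)! = -1/12  (running -1/12)
  +(−1)^2/∏(2,0,0,1,4,1)! = 1/48  (running -1/16)
⟨..|..⟩ = √(64)·(-1/16) = -0.500000

-0.500000  (= −√(1/4))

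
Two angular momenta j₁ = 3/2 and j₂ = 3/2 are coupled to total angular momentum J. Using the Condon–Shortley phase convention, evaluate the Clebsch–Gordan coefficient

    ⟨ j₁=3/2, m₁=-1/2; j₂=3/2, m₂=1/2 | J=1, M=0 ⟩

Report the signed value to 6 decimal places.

√[3·2!1!1!/5! · 1!2!2!1!1!1!] = √(1/5)
  +(−1)^1/∏(1,1,1,1,0,0)! = -1  (running -1)
  +(−1)^2/∏(2,0,0,0,1,1)! = 1/2  (running -1/2)
⟨..|..⟩ = √(1/5)·(-1/2) = -0.223607

-0.223607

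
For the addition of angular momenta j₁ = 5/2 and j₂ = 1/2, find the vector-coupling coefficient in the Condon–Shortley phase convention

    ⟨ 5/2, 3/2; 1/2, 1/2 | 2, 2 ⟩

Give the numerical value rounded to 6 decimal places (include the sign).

-0.408248

triangle: 1!*4!*0!/6! = 24/720
(j±m)!: 4!*1!*1!*0!*4!*0! = 576
prefactor² = (2J+1)*Δ*N² = 96
  k=1: −1/(1!*0!*0!*0!*4!*0!) = -1/24
Σ = -1/24  ⇒  CG² = 96*(-1/24)² = 1/6
CG = −√(1/6) = -0.408248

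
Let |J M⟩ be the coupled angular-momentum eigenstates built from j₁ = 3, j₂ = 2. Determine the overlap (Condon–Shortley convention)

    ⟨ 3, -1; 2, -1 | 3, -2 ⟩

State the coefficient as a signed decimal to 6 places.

triangle: 2!·4!·2!/9! = 96/362880
(j±m)!: 2!·4!·1!·3!·1!·5! = 34560
prefactor² = (2J+1)·Δ·N² = 64
  k=0: +1/(0!·2!·4!·1!·0!·1!) = 1/48
  k=1: −1/(1!·1!·3!·0!·1!·2!) = -1/12
Σ = -1/16  ⇒  CG² = 64·(-1/16)² = 1/4
CG = −√(1/4) = -0.500000

−√(1/4) ≈ -0.500000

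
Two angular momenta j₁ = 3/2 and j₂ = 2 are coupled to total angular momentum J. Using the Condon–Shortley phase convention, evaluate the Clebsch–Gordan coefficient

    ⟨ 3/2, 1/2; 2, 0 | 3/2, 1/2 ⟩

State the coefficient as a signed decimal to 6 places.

√[4·2!1!2!/6! · 2!1!2!2!2!1!] = √(16/45)
  +(−1)^0/∏(0,2,1,2,0,0)! = 1/4  (running 1/4)
  +(−1)^1/∏(1,1,0,1,1,1)! = -1  (running -3/4)
⟨..|..⟩ = √(16/45)·(-3/4) = -0.447214

−√(1/5) ≈ -0.447214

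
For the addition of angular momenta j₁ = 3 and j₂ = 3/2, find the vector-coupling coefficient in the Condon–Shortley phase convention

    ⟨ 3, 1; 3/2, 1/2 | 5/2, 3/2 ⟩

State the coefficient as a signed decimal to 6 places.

j₁+j₂−J=2  J+j₁−j₂=4  J−j₁+j₂=1  j₁+j₂+J+1=8
(j₁±m₁, j₂±m₂, J±M) = (4,2,2,1,4,1)
P² = 576/35
sum k=1..2:
  [1] −1/6 = -1/6
  [2] +1/48 = 1/48
S = -7/48
C² = P²·S² = 7/20 ; C = -0.591608

-0.591608  (= −√(7/20))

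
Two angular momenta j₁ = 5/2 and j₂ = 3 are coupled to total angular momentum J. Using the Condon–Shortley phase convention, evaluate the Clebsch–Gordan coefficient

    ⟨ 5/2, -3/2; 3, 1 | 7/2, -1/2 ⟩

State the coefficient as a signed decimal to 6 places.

+√(8/63) = +0.356348

√[8·2!3!4!/10! · 1!4!4!2!3!4!] = √(18432/175)
  +(−1)^1/∏(1,1,3,3,0,1)! = -1/36  (running -1/36)
  +(−1)^2/∏(2,0,2,2,1,2)! = 1/16  (running 5/144)
⟨..|..⟩ = √(18432/175)·(5/144) = +0.356348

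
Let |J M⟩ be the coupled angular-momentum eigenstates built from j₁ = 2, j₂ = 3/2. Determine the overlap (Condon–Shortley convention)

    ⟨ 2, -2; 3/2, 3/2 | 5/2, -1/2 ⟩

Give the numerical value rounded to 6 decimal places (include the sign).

j₁+j₂−J=1  J+j₁−j₂=3  J−j₁+j₂=2  j₁+j₂+J+1=7
(j₁±m₁, j₂±m₂, J±M) = (0,4,3,0,2,3)
P² = 864/35
sum k=1..1:
  [1] −1/12 = -1/12
S = -1/12
C² = P²·S² = 6/35 ; C = -0.414039

-0.414039  (= −√(6/35))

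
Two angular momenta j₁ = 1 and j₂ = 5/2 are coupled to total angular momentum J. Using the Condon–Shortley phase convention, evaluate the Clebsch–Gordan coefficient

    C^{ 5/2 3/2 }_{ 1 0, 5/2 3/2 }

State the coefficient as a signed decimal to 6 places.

-0.507093

triangle: 1!*1!*4!/7! = 24/5040
(j±m)!: 1!*1!*4!*1!*4!*1! = 576
prefactor² = (2J+1)*Δ*N² = 576/35
  k=0: +1/(0!*1!*1!*4!*0!*0!) = 1/24
  k=1: −1/(1!*0!*0!*3!*1!*1!) = -1/6
Σ = -1/8  ⇒  CG² = 576/35*(-1/8)² = 9/35
CG = −√(9/35) = -0.507093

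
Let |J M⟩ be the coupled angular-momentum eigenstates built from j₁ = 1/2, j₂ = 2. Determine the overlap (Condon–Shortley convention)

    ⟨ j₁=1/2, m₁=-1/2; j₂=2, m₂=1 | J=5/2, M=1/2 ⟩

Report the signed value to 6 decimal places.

√[6·0!1!4!/6! · 0!1!3!1!3!2!] = √(72/5)
  +(−1)^0/∏(0,0,1,3,0,1)! = 1/6  (running 1/6)
⟨..|..⟩ = √(72/5)·(1/6) = +0.632456

+√(2/5) = +0.632456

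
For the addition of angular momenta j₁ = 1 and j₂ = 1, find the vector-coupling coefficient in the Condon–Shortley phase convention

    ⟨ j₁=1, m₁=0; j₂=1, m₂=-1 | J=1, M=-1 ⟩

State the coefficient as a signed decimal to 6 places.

+0.707107  (= +√(1/2))

triangle: 1!·1!·1!/4! = 1/24
(j±m)!: 1!·1!·0!·2!·0!·2! = 4
prefactor² = (2J+1)·Δ·N² = 1/2
  k=0: +1/(0!·1!·1!·0!·0!·1!) = 1
Σ = 1  ⇒  CG² = 1/2·1² = 1/2
CG = +√(1/2) = +0.707107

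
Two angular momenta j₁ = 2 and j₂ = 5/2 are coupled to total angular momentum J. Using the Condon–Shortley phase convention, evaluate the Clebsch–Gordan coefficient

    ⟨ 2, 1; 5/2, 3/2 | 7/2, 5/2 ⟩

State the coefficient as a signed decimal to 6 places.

−√(1/63) ≈ -0.125988

√[8·1!3!4!/9! · 3!1!4!1!6!1!] = √(2304/7)
  +(−1)^0/∏(0,1,1,4,2,0)! = 1/48  (running 1/48)
  +(−1)^1/∏(1,0,0,3,3,1)! = -1/36  (running -1/144)
⟨..|..⟩ = √(2304/7)·(-1/144) = -0.125988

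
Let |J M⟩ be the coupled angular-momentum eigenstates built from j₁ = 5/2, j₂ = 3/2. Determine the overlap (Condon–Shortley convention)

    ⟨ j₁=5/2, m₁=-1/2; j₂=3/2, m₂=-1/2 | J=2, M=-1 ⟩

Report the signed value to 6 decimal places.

√[5·2!3!1!/7! · 2!3!1!2!1!3!] = √(12/7)
  +(−1)^0/∏(0,2,3,1,0,0)! = 1/12  (running 1/12)
  +(−1)^1/∏(1,1,2,0,1,1)! = -1/2  (running -5/12)
⟨..|..⟩ = √(12/7)·(-5/12) = -0.545545

-0.545545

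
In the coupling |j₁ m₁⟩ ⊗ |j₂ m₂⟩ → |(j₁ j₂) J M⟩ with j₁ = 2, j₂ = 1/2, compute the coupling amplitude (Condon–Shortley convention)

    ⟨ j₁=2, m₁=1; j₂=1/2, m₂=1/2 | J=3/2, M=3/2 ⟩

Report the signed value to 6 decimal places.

triangle: 1!×3!×0!/5! = 6/120
(j±m)!: 3!×1!×1!×0!×3!×0! = 36
prefactor² = (2J+1)×Δ×N² = 36/5
  k=1: −1/(1!×0!×0!×0!×3!×0!) = -1/6
Σ = -1/6  ⇒  CG² = 36/5×(-1/6)² = 1/5
CG = −√(1/5) = -0.447214

−√(1/5) ≈ -0.447214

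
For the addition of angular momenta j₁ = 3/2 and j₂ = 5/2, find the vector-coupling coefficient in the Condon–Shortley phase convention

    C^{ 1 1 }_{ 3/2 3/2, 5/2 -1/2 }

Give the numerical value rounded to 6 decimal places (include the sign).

√[3·3!0!2!/6! · 3!0!2!3!2!0!] = √(36/5)
  +(−1)^0/∏(0,3,0,2,0,0)! = 1/12  (running 1/12)
⟨..|..⟩ = √(36/5)·(1/12) = +0.223607

+0.223607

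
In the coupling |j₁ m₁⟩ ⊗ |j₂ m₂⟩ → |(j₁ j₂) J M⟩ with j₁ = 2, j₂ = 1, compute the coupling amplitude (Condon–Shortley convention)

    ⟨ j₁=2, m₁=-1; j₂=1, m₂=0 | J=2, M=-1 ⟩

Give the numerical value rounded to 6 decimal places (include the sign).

j₁+j₂−J=1  J+j₁−j₂=3  J−j₁+j₂=1  j₁+j₂+J+1=6
(j₁±m₁, j₂±m₂, J±M) = (1,3,1,1,1,3)
P² = 3/2
sum k=0..1:
  [0] +1/6 = 1/6
  [1] −1/2 = -1/2
S = -1/3
C² = P²·S² = 1/6 ; C = -0.408248

-0.408248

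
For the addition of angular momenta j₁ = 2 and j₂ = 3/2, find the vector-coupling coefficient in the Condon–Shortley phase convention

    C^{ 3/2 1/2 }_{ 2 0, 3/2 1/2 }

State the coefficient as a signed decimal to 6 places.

√[4·2!2!1!/6! · 2!2!2!1!2!1!] = √(16/45)
  +(−1)^1/∏(1,1,1,1,1,0)! = -1  (running -1)
  +(−1)^2/∏(2,0,0,0,2,1)! = 1/4  (running -3/4)
⟨..|..⟩ = √(16/45)·(-3/4) = -0.447214

−√(1/5) ≈ -0.447214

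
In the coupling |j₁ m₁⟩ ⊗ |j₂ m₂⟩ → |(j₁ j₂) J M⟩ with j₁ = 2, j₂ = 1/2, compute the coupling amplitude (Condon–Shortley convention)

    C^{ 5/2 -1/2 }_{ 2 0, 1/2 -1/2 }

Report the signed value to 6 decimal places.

√[6·0!4!1!/6! · 2!2!0!1!2!3!] = √(48/5)
  +(−1)^0/∏(0,0,2,0,2,1)! = 1/4  (running 1/4)
⟨..|..⟩ = √(48/5)·(1/4) = +0.774597

+0.774597  (= +√(3/5))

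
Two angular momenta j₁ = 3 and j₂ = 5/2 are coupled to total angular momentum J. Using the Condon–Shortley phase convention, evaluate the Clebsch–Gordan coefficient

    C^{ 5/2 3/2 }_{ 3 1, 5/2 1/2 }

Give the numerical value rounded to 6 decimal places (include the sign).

−√(1/35) = -0.169031

√[6·3!3!2!/9! · 4!2!3!2!4!1!] = √(576/35)
  +(−1)^1/∏(1,2,1,2,2,0)! = -1/8  (running -1/8)
  +(−1)^2/∏(2,1,0,1,3,1)! = 1/12  (running -1/24)
⟨..|..⟩ = √(576/35)·(-1/24) = -0.169031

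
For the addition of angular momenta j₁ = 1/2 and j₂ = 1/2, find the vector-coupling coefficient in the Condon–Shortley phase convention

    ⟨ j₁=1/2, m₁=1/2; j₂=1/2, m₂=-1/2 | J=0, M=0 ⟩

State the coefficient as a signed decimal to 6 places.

j₁+j₂−J=1  J+j₁−j₂=0  J−j₁+j₂=0  j₁+j₂+J+1=2
(j₁±m₁, j₂±m₂, J±M) = (1,0,0,1,0,0)
P² = 1/2
sum k=0..0:
  [0] +1/1 = 1
S = 1
C² = P²·S² = 1/2 ; C = +0.707107

+√(1/2) ≈ +0.707107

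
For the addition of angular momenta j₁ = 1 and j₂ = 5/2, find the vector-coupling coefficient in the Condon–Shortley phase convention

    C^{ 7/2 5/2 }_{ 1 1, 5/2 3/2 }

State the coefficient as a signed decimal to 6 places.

triangle: 0!*2!*5!/8! = 240/40320
(j±m)!: 2!*0!*4!*1!*6!*1! = 34560
prefactor² = (2J+1)*Δ*N² = 11520/7
  k=0: +1/(0!*0!*0!*4!*2!*1!) = 1/48
Σ = 1/48  ⇒  CG² = 11520/7*1/48² = 5/7
CG = +√(5/7) = +0.845154

+0.845154  (= +√(5/7))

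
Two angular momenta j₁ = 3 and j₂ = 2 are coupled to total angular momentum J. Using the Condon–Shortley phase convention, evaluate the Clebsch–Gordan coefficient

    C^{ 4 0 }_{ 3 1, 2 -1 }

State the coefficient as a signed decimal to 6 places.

triangle: 1!*5!*3!/10! = 720/3628800
(j±m)!: 4!*2!*1!*3!*4!*4! = 165888
prefactor² = (2J+1)*Δ*N² = 10368/35
  k=0: +1/(0!*1!*2!*1!*3!*2!) = 1/24
  k=1: −1/(1!*0!*1!*0!*4!*3!) = -1/144
Σ = 5/144  ⇒  CG² = 10368/35*5/144² = 5/14
CG = +√(5/14) = +0.597614

+0.597614  (= +√(5/14))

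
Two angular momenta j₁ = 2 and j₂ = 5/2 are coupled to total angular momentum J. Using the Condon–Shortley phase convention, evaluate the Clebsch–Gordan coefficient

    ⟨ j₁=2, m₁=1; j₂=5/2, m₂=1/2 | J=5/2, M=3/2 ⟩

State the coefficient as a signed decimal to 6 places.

-0.414039  (= −√(6/35))

j₁+j₂−J=2  J+j₁−j₂=2  J−j₁+j₂=3  j₁+j₂+J+1=8
(j₁±m₁, j₂±m₂, J±M) = (3,1,3,2,4,1)
P² = 216/35
sum k=0..1:
  [0] +1/12 = 1/12
  [1] −1/4 = -1/4
S = -1/6
C² = P²·S² = 6/35 ; C = -0.414039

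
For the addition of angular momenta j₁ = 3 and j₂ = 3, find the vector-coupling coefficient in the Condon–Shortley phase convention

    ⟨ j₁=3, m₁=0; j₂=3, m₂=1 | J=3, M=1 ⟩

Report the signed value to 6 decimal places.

+0.408248

√[7·3!3!3!/10! · 3!3!4!2!4!2!] = √(864/25)
  +(−1)^1/∏(1,2,2,3,1,0)! = -1/24  (running -1/24)
  +(−1)^2/∏(2,1,1,2,2,1)! = 1/8  (running 1/12)
  +(−1)^3/∏(3,0,0,1,3,2)! = -1/72  (running 5/72)
⟨..|..⟩ = √(864/25)·(5/72) = +0.408248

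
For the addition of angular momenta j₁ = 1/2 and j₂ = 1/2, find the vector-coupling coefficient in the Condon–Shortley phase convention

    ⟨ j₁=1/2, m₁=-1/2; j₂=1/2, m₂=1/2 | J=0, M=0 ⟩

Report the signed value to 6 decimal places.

−√(1/2) ≈ -0.707107

√[1·1!0!0!/2! · 0!1!1!0!0!0!] = √(1/2)
  +(−1)^1/∏(1,0,0,0,0,0)! = -1  (running -1)
⟨..|..⟩ = √(1/2)·(-1) = -0.707107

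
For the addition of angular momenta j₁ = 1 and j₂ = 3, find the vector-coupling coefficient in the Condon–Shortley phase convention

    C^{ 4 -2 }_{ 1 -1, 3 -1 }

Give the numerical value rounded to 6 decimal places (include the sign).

j₁+j₂−J=0  J+j₁−j₂=2  J−j₁+j₂=6  j₁+j₂+J+1=9
(j₁±m₁, j₂±m₂, J±M) = (0,2,2,4,2,6)
P² = 34560/7
sum k=0..0:
  [0] +1/96 = 1/96
S = 1/96
C² = P²·S² = 15/28 ; C = +0.731925

+0.731925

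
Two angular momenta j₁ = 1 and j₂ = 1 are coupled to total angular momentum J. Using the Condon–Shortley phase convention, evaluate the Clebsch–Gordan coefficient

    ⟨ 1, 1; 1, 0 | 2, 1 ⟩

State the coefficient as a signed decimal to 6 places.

triangle: 0!*2!*2!/5! = 4/120
(j±m)!: 2!*0!*1!*1!*3!*1! = 12
prefactor² = (2J+1)*Δ*N² = 2
  k=0: +1/(0!*0!*0!*1!*2!*1!) = 1/2
Σ = 1/2  ⇒  CG² = 2*1/2² = 1/2
CG = +√(1/2) = +0.707107

+0.707107  (= +√(1/2))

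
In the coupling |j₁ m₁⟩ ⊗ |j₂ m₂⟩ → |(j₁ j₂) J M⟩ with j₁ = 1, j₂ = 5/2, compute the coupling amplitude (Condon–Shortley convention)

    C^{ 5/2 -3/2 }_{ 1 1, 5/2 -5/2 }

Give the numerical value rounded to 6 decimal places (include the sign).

+0.534522

triangle: 1!·1!·4!/7! = 24/5040
(j±m)!: 2!·0!·0!·5!·1!·4! = 5760
prefactor² = (2J+1)·Δ·N² = 1152/7
  k=0: +1/(0!·1!·0!·0!·1!·4!) = 1/24
Σ = 1/24  ⇒  CG² = 1152/7·1/24² = 2/7
CG = +√(2/7) = +0.534522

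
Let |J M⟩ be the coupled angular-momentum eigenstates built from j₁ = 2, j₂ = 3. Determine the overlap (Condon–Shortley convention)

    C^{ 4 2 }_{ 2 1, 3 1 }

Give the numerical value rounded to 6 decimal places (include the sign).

+0.188982

j₁+j₂−J=1  J+j₁−j₂=3  J−j₁+j₂=5  j₁+j₂+J+1=10
(j₁±m₁, j₂±m₂, J±M) = (3,1,4,2,6,2)
P² = 5184/7
sum k=0..1:
  [0] +1/48 = 1/48
  [1] −1/72 = -1/72
S = 1/144
C² = P²·S² = 1/28 ; C = +0.188982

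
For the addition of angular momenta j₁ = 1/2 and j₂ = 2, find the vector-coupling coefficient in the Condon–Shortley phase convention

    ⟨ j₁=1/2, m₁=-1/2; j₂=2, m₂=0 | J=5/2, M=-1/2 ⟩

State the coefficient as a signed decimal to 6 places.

√[6·0!1!4!/6! · 0!1!2!2!2!3!] = √(48/5)
  +(−1)^0/∏(0,0,1,2,0,2)! = 1/4  (running 1/4)
⟨..|..⟩ = √(48/5)·(1/4) = +0.774597

+0.774597  (= +√(3/5))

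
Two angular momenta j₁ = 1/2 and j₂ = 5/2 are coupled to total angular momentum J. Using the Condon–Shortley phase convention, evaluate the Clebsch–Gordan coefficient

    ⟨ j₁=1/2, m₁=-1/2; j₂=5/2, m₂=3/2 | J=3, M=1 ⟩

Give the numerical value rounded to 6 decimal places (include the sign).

√[7·0!1!5!/7! · 0!1!4!1!4!2!] = √(192)
  +(−1)^0/∏(0,0,1,4,0,1)! = 1/24  (running 1/24)
⟨..|..⟩ = √(192)·(1/24) = +0.577350

+√(1/3) ≈ +0.577350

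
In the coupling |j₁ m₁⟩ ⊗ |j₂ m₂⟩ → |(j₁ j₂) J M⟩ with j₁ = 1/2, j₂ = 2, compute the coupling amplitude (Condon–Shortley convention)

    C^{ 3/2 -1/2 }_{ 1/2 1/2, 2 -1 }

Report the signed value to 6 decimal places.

triangle: 1!*0!*3!/5! = 6/120
(j±m)!: 1!*0!*1!*3!*1!*2! = 12
prefactor² = (2J+1)*Δ*N² = 12/5
  k=0: +1/(0!*1!*0!*1!*0!*2!) = 1/2
Σ = 1/2  ⇒  CG² = 12/5*1/2² = 3/5
CG = +√(3/5) = +0.774597

+√(3/5) = +0.774597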